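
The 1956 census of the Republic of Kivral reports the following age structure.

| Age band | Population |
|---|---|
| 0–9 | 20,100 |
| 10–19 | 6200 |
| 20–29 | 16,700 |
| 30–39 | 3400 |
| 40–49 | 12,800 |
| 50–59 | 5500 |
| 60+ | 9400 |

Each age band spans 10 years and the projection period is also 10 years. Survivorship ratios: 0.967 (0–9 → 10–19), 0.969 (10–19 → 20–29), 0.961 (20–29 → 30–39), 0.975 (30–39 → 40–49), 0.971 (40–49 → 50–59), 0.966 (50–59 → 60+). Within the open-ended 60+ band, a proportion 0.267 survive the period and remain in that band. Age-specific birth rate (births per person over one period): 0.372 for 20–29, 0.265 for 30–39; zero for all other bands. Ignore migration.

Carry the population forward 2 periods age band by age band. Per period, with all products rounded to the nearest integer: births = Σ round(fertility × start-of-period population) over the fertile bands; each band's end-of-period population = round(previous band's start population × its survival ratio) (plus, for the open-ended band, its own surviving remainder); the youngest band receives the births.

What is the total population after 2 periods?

[period 1]
Births: 16700 × 0.372 = 6212  |  3400 × 0.265 = 901 — total 7113
10–19: 20100 × 0.967 = 19437
20–29: 6200 × 0.969 = 6008
30–39: 16700 × 0.961 = 16049
40–49: 3400 × 0.975 = 3315
50–59: 12800 × 0.971 = 12429
60+: 5500 × 0.966 + 9400 × 0.267 = 5313 + 2510 = 7823
End of period: [7113, 19437, 6008, 16049, 3315, 12429, 7823]
[period 2]
Births: 6008 × 0.372 = 2235  |  16049 × 0.265 = 4253 — total 6488
10–19: 7113 × 0.967 = 6878
20–29: 19437 × 0.969 = 18834
30–39: 6008 × 0.961 = 5774
40–49: 16049 × 0.975 = 15648
50–59: 3315 × 0.971 = 3219
60+: 12429 × 0.966 + 7823 × 0.267 = 12006 + 2089 = 14095
End of period: [6488, 6878, 18834, 5774, 15648, 3219, 14095]
Total after period 2: 6488 + 6878 + 18834 + 5774 + 15648 + 3219 + 14095 = 70936

70936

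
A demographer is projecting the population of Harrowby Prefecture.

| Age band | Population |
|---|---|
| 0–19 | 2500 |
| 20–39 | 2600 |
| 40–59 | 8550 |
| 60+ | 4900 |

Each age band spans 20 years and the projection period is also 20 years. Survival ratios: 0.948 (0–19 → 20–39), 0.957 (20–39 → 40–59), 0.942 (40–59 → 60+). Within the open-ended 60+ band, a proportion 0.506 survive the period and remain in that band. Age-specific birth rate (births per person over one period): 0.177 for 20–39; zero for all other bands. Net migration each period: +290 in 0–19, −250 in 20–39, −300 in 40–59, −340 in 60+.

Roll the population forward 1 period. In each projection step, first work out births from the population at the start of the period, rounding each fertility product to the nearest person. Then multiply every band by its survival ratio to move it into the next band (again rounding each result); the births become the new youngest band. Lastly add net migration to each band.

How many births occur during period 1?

Let group 1 be 0–19 through group 4 = 60+.
After projecting period 1:
Births: 2600 × 0.177 = 460
Group 2: 2500 × 0.948 = 2370
Group 3: 2600 × 0.957 = 2488
Group 4: 8550 × 0.942 + 4900 × 0.506 = 8054 + 2479 = 10533
Net migration: Group 1 + 290 → 750; Group 2 − 250 → 2120; Group 3 − 300 → 2188; Group 4 − 340 → 10193
End of period: [750, 2120, 2188, 10193]

460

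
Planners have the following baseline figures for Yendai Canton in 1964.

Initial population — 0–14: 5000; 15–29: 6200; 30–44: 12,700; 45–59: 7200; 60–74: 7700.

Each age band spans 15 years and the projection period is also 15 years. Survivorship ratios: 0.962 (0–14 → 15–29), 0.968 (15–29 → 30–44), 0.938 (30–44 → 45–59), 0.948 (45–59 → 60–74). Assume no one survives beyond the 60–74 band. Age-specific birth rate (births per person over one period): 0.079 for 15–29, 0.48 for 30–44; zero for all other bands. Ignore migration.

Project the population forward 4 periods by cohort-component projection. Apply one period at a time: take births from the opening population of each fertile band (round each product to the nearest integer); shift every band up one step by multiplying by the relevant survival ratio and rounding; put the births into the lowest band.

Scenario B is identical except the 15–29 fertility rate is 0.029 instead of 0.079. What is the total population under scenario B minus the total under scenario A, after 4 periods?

-1111

(Groups numbered youngest = 1 to oldest = 5.)
Period 1.
Births: 6200 * 0.079 = 490, 12700 * 0.48 = 6096 → 6586
Group 2: 5000 * 0.962 = 4810
Group 3: 6200 * 0.968 = 6002
Group 4: 12700 * 0.938 = 11913
Group 5: 7200 * 0.948 = 6826
Giving 6586 / 4810 / 6002 / 11913 / 6826.
Period 2.
Births: 4810 * 0.079 = 380, 6002 * 0.48 = 2881 → 3261
Group 2: 6586 * 0.962 = 6336
Group 3: 4810 * 0.968 = 4656
Group 4: 6002 * 0.938 = 5630
Group 5: 11913 * 0.948 = 11294
Giving 3261 / 6336 / 4656 / 5630 / 11294.
Period 3.
Births: 6336 * 0.079 = 501, 4656 * 0.48 = 2235 → 2736
Group 2: 3261 * 0.962 = 3137
Group 3: 6336 * 0.968 = 6133
Group 4: 4656 * 0.938 = 4367
Group 5: 5630 * 0.948 = 5337
Giving 2736 / 3137 / 6133 / 4367 / 5337.
Period 4.
Births: 3137 * 0.079 = 248, 6133 * 0.48 = 2944 → 3192
Group 2: 2736 * 0.962 = 2632
Group 3: 3137 * 0.968 = 3037
Group 4: 6133 * 0.938 = 5753
Group 5: 4367 * 0.948 = 4140
Giving 3192 / 2632 / 3037 / 5753 / 4140.
Scenario A total after 4 periods: 18754
Scenario B projection —
Period 1.
Births: 6200 * 0.029 = 180, 12700 * 0.48 = 6096 → 6276
Group 2: 5000 * 0.962 = 4810
Group 3: 6200 * 0.968 = 6002
Group 4: 12700 * 0.938 = 11913
Group 5: 7200 * 0.948 = 6826
Giving 6276 / 4810 / 6002 / 11913 / 6826.
Period 2.
Births: 4810 * 0.029 = 139, 6002 * 0.48 = 2881 → 3020
Group 2: 6276 * 0.962 = 6038
Group 3: 4810 * 0.968 = 4656
Group 4: 6002 * 0.938 = 5630
Group 5: 11913 * 0.948 = 11294
Giving 3020 / 6038 / 4656 / 5630 / 11294.
Period 3.
Births: 6038 * 0.029 = 175, 4656 * 0.48 = 2235 → 2410
Group 2: 3020 * 0.962 = 2905
Group 3: 6038 * 0.968 = 5845
Group 4: 4656 * 0.938 = 4367
Group 5: 5630 * 0.948 = 5337
Giving 2410 / 2905 / 5845 / 4367 / 5337.
Period 4.
Births: 2905 * 0.029 = 84, 5845 * 0.48 = 2806 → 2890
Group 2: 2410 * 0.962 = 2318
Group 3: 2905 * 0.968 = 2812
Group 4: 5845 * 0.938 = 5483
Group 5: 4367 * 0.948 = 4140
Giving 2890 / 2318 / 2812 / 5483 / 4140.
Scenario B total after 4 periods: 17643
Difference B − A = 17643 − 18754 = -1111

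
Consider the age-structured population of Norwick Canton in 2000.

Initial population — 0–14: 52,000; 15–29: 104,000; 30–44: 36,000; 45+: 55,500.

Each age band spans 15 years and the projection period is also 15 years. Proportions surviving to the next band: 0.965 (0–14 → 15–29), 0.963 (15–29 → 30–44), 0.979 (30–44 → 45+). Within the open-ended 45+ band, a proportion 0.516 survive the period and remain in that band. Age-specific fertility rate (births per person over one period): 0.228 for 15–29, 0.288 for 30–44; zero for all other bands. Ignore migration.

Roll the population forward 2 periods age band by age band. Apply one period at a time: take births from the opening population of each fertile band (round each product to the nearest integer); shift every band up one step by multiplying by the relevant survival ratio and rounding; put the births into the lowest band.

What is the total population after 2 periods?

— Period 1 —
Births: 104000 * 0.228 = 23712, 36000 * 0.288 = 10368 ⇒ total 34080
15–29: 52000 * 0.965 = 50180
30–44: 104000 * 0.963 = 100152
45+: 36000 * 0.979 + 55500 * 0.516 = 35244 + 28638 = 63882
Giving 34080 / 50180 / 100152 / 63882.
— Period 2 —
Births: 50180 * 0.228 = 11441, 100152 * 0.288 = 28844 ⇒ total 40285
15–29: 34080 * 0.965 = 32887
30–44: 50180 * 0.963 = 48323
45+: 100152 * 0.979 + 63882 * 0.516 = 98049 + 32963 = 131012
Giving 40285 / 32887 / 48323 / 131012.
Total after period 2: 40285 + 32887 + 48323 + 131012 = 252507

252507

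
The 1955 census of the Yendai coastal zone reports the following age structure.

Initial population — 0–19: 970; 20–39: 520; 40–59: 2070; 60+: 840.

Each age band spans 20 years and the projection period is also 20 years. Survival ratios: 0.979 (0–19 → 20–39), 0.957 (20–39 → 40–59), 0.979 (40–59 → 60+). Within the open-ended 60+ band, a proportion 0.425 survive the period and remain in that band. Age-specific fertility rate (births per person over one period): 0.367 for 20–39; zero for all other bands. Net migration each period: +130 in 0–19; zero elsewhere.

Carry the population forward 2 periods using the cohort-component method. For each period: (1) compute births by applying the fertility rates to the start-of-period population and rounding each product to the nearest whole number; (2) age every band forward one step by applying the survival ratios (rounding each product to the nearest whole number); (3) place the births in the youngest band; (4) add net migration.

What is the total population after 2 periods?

3203

Numbering the bands 1..4 from youngest to oldest:
Period 1:
Births: 520 × 0.367 = 191
Band 2: 970 × 0.979 = 950
Band 3: 520 × 0.957 = 498
Band 4: 2070 × 0.979 + 840 × 0.425 = 2027 + 357 = 2384
Net migration: Band 1 + 130 → 321
Giving 321 / 950 / 498 / 2384.
Period 2:
Births: 950 × 0.367 = 349
Band 2: 321 × 0.979 = 314
Band 3: 950 × 0.957 = 909
Band 4: 498 × 0.979 + 2384 × 0.425 = 488 + 1013 = 1501
Net migration: Band 1 + 130 → 479
Giving 479 / 314 / 909 / 1501.
Total after period 2: 479 + 314 + 909 + 1501 = 3203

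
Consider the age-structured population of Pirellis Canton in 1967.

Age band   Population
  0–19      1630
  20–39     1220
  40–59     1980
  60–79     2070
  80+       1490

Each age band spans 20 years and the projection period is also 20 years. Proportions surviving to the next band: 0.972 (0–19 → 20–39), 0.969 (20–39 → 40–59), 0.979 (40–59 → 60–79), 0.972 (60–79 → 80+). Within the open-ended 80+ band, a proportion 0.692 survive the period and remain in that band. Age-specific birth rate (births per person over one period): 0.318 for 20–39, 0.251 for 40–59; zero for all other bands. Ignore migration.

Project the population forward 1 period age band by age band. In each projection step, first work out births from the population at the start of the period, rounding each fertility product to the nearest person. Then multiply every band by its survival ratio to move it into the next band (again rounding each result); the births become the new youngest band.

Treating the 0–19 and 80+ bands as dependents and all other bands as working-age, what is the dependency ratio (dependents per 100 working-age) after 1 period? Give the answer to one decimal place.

83.5

Call the groups 1 to 5, youngest first.
— Period 1 —
Births: 1220 × 0.318 = 388, 1980 × 0.251 = 497 ⇒ total 885
Group 2: 1630 × 0.972 = 1584
Group 3: 1220 × 0.969 = 1182
Group 4: 1980 × 0.979 = 1938
Group 5: 2070 × 0.972 + 1490 × 0.692 = 2012 + 1031 = 3043
→ [885, 1584, 1182, 1938, 3043]
Dependents (band 0–19 + band 80+) = 885 + 3043 = 3928; working-age = 4704; ratio = 3928/4704 × 100 = 83.5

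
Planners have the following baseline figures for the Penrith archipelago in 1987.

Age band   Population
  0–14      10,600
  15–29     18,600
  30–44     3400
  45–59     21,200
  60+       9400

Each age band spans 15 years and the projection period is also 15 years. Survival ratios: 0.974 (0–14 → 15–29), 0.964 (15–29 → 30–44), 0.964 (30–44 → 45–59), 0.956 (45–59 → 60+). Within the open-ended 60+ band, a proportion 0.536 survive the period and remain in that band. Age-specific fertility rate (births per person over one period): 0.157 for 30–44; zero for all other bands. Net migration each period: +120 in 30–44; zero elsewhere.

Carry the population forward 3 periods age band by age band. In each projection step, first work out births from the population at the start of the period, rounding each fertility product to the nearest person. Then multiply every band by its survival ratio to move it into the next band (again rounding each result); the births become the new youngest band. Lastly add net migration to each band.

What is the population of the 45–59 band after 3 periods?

9709

Period 1.
Births: 3400 × 0.157 = 534
15–29: 10600 × 0.974 = 10324
30–44: 18600 × 0.964 = 17930
45–59: 3400 × 0.964 = 3278
60+: 21200 × 0.956 + 9400 × 0.536 = 20267 + 5038 = 25305
Net migration: 30–44 + 120 → 18050
→ [534, 10324, 18050, 3278, 25305]
Period 2.
Births: 18050 × 0.157 = 2834
15–29: 534 × 0.974 = 520
30–44: 10324 × 0.964 = 9952
45–59: 18050 × 0.964 = 17400
60+: 3278 × 0.956 + 25305 × 0.536 = 3134 + 13563 = 16697
Net migration: 30–44 + 120 → 10072
→ [2834, 520, 10072, 17400, 16697]
Period 3.
Births: 10072 × 0.157 = 1581
15–29: 2834 × 0.974 = 2760
30–44: 520 × 0.964 = 501
45–59: 10072 × 0.964 = 9709
60+: 17400 × 0.956 + 16697 × 0.536 = 16634 + 8950 = 25584
Net migration: 30–44 + 120 → 621
→ [1581, 2760, 621, 9709, 25584]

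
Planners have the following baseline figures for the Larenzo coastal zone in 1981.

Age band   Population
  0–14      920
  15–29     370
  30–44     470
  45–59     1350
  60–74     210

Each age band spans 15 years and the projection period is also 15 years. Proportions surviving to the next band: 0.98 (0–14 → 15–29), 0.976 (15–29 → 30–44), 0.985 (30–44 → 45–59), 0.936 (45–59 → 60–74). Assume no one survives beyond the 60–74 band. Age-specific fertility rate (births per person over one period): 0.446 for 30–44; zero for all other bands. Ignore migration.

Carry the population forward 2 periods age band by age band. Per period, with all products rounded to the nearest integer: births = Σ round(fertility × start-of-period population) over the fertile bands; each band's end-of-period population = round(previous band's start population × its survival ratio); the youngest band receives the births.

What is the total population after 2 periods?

2036

Let group 1 be 0–14 through group 5 = 60–74.
— Period 1 —
Births: 470 * 0.446 = 210
Group 2: 920 * 0.98 = 902
Group 3: 370 * 0.976 = 361
Group 4: 470 * 0.985 = 463
Group 5: 1350 * 0.936 = 1264
→ [210, 902, 361, 463, 1264]
— Period 2 —
Births: 361 * 0.446 = 161
Group 2: 210 * 0.98 = 206
Group 3: 902 * 0.976 = 880
Group 4: 361 * 0.985 = 356
Group 5: 463 * 0.936 = 433
→ [161, 206, 880, 356, 433]
Total after period 2: 161 + 206 + 880 + 356 + 433 = 2036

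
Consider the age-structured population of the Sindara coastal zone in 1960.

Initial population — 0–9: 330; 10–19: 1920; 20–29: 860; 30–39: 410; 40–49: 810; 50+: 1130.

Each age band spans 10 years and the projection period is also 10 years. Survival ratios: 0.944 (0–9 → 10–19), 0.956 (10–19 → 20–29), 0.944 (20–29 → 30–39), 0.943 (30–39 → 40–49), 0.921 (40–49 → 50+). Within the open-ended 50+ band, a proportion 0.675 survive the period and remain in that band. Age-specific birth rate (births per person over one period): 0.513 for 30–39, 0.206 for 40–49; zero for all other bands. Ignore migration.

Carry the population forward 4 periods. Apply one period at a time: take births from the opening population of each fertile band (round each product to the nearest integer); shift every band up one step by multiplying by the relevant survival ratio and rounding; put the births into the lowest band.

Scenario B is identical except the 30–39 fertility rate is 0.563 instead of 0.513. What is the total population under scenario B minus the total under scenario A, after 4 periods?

Let band 1 be 0–9 through band 6 = 50+.
Period 1:
Births: 410 * 0.513 = 210 ; 810 * 0.206 = 167 ⇒ total 377
Band 2: 330 * 0.944 = 312
Band 3: 1920 * 0.956 = 1836
Band 4: 860 * 0.944 = 812
Band 5: 410 * 0.943 = 387
Band 6: 810 * 0.921 + 1130 * 0.675 = 746 + 763 = 1509
Population now: 0–9=377, 10–19=312, 20–29=1836, 30–39=812, 40–49=387, 50+=1509
Period 2:
Births: 812 * 0.513 = 417 ; 387 * 0.206 = 80 ⇒ total 497
Band 2: 377 * 0.944 = 356
Band 3: 312 * 0.956 = 298
Band 4: 1836 * 0.944 = 1733
Band 5: 812 * 0.943 = 766
Band 6: 387 * 0.921 + 1509 * 0.675 = 356 + 1019 = 1375
Population now: 0–9=497, 10–19=356, 20–29=298, 30–39=1733, 40–49=766, 50+=1375
Period 3:
Births: 1733 * 0.513 = 889 ; 766 * 0.206 = 158 ⇒ total 1047
Band 2: 497 * 0.944 = 469
Band 3: 356 * 0.956 = 340
Band 4: 298 * 0.944 = 281
Band 5: 1733 * 0.943 = 1634
Band 6: 766 * 0.921 + 1375 * 0.675 = 705 + 928 = 1633
Population now: 0–9=1047, 10–19=469, 20–29=340, 30–39=281, 40–49=1634, 50+=1633
Period 4:
Births: 281 * 0.513 = 144 ; 1634 * 0.206 = 337 ⇒ total 481
Band 2: 1047 * 0.944 = 988
Band 3: 469 * 0.956 = 448
Band 4: 340 * 0.944 = 321
Band 5: 281 * 0.943 = 265
Band 6: 1634 * 0.921 + 1633 * 0.675 = 1505 + 1102 = 2607
Population now: 0–9=481, 10–19=988, 20–29=448, 30–39=321, 40–49=265, 50+=2607
Scenario A total after 4 periods: 5110
Scenario B projection —
Period 1:
Births: 410 * 0.563 = 231 ; 810 * 0.206 = 167 ⇒ total 398
Band 2: 330 * 0.944 = 312
Band 3: 1920 * 0.956 = 1836
Band 4: 860 * 0.944 = 812
Band 5: 410 * 0.943 = 387
Band 6: 810 * 0.921 + 1130 * 0.675 = 746 + 763 = 1509
Population now: 0–9=398, 10–19=312, 20–29=1836, 30–39=812, 40–49=387, 50+=1509
Period 2:
Births: 812 * 0.563 = 457 ; 387 * 0.206 = 80 ⇒ total 537
Band 2: 398 * 0.944 = 376
Band 3: 312 * 0.956 = 298
Band 4: 1836 * 0.944 = 1733
Band 5: 812 * 0.943 = 766
Band 6: 387 * 0.921 + 1509 * 0.675 = 356 + 1019 = 1375
Population now: 0–9=537, 10–19=376, 20–29=298, 30–39=1733, 40–49=766, 50+=1375
Period 3:
Births: 1733 * 0.563 = 976 ; 766 * 0.206 = 158 ⇒ total 1134
Band 2: 537 * 0.944 = 507
Band 3: 376 * 0.956 = 359
Band 4: 298 * 0.944 = 281
Band 5: 1733 * 0.943 = 1634
Band 6: 766 * 0.921 + 1375 * 0.675 = 705 + 928 = 1633
Population now: 0–9=1134, 10–19=507, 20–29=359, 30–39=281, 40–49=1634, 50+=1633
Period 4:
Births: 281 * 0.563 = 158 ; 1634 * 0.206 = 337 ⇒ total 495
Band 2: 1134 * 0.944 = 1070
Band 3: 507 * 0.956 = 485
Band 4: 359 * 0.944 = 339
Band 5: 281 * 0.943 = 265
Band 6: 1634 * 0.921 + 1633 * 0.675 = 1505 + 1102 = 2607
Population now: 0–9=495, 10–19=1070, 20–29=485, 30–39=339, 40–49=265, 50+=2607
Scenario B total after 4 periods: 5261
Difference B − A = 5261 − 5110 = 151

151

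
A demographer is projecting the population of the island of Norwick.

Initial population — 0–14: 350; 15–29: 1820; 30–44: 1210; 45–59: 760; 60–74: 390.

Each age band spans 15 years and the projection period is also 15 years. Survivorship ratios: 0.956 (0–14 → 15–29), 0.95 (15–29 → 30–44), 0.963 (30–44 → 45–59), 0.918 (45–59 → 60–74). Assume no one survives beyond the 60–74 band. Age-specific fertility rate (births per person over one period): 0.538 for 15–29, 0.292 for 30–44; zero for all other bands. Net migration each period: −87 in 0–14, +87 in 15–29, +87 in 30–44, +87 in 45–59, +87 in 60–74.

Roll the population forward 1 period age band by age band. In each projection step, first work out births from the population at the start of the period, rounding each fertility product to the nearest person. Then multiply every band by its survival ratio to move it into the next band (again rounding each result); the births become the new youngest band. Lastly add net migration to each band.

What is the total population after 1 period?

5520

Period 1.
Births: 1820 × 0.538 = 979 ; 1210 × 0.292 = 353 → 1332
15–29: 350 × 0.956 = 335
30–44: 1820 × 0.95 = 1729
45–59: 1210 × 0.963 = 1165
60–74: 760 × 0.918 = 698
Net migration: 0–14 − 87 → 1245; 15–29 + 87 → 422; 30–44 + 87 → 1816; 45–59 + 87 → 1252; 60–74 + 87 → 785
→ [1245, 422, 1816, 1252, 785]
Total after period 1: 1245 + 422 + 1816 + 1252 + 785 = 5520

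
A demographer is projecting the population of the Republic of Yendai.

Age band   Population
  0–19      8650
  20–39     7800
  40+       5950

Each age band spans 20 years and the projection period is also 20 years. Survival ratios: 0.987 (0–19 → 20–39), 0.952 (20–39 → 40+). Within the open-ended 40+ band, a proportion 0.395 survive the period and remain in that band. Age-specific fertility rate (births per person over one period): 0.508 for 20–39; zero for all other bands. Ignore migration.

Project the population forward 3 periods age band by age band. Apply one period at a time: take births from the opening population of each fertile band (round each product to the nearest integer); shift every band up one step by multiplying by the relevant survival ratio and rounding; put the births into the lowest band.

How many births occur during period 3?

1986

— Period 1 —
Births: 7800 × 0.508 = 3962
20–39: 8650 × 0.987 = 8538
40+: 7800 × 0.952 + 5950 × 0.395 = 7426 + 2350 = 9776
Population now: 0–19=3962, 20–39=8538, 40+=9776
— Period 2 —
Births: 8538 × 0.508 = 4337
20–39: 3962 × 0.987 = 3910
40+: 8538 × 0.952 + 9776 × 0.395 = 8128 + 3862 = 11990
Population now: 0–19=4337, 20–39=3910, 40+=11990
— Period 3 —
Births: 3910 × 0.508 = 1986
20–39: 4337 × 0.987 = 4281
40+: 3910 × 0.952 + 11990 × 0.395 = 3722 + 4736 = 8458
Population now: 0–19=1986, 20–39=4281, 40+=8458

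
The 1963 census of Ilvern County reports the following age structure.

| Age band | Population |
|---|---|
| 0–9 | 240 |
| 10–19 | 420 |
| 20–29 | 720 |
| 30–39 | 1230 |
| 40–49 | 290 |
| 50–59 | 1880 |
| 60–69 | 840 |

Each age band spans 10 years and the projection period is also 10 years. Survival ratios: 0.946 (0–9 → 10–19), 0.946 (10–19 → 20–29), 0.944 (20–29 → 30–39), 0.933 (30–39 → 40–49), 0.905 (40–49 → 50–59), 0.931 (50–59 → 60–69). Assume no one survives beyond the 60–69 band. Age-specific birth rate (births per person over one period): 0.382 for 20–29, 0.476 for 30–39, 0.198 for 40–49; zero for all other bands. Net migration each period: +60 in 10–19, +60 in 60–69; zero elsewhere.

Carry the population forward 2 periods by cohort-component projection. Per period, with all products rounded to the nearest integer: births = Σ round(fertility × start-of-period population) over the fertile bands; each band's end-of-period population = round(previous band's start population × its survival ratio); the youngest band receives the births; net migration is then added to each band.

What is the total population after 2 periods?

(Bands numbered youngest = 1 to oldest = 7.)
— Period 1 —
Births: 720 × 0.382 = 275  |  1230 × 0.476 = 585  |  290 × 0.198 = 57 — total 917
Band 2: 240 × 0.946 = 227
Band 3: 420 × 0.946 = 397
Band 4: 720 × 0.944 = 680
Band 5: 1230 × 0.933 = 1148
Band 6: 290 × 0.905 = 262
Band 7: 1880 × 0.931 = 1750
Net migration: Band 2 + 60 → 287; Band 7 + 60 → 1810
→ [917, 287, 397, 680, 1148, 262, 1810]
— Period 2 —
Births: 397 × 0.382 = 152  |  680 × 0.476 = 324  |  1148 × 0.198 = 227 — total 703
Band 2: 917 × 0.946 = 867
Band 3: 287 × 0.946 = 272
Band 4: 397 × 0.944 = 375
Band 5: 680 × 0.933 = 634
Band 6: 1148 × 0.905 = 1039
Band 7: 262 × 0.931 = 244
Net migration: Band 2 + 60 → 927; Band 7 + 60 → 304
→ [703, 927, 272, 375, 634, 1039, 304]
Total after period 2: 703 + 927 + 272 + 375 + 634 + 1039 + 304 = 4254

4254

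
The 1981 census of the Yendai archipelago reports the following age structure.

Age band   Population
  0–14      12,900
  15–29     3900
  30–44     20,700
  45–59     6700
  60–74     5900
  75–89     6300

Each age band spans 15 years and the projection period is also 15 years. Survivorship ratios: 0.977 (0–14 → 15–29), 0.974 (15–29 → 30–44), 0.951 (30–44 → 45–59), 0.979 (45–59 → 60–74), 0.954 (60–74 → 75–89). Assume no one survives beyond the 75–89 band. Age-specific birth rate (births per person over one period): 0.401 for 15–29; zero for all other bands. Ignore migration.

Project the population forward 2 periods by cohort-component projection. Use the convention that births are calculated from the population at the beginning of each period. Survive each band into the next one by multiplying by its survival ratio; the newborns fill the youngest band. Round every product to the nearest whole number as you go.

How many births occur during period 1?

Period 1.
Births: 3900 × 0.401 = 1564
15–29: 12900 × 0.977 = 12603
30–44: 3900 × 0.974 = 3799
45–59: 20700 × 0.951 = 19686
60–74: 6700 × 0.979 = 6559
75–89: 5900 × 0.954 = 5629
Population now: 0–14=1564, 15–29=12603, 30–44=3799, 45–59=19686, 60–74=6559, 75–89=5629

1564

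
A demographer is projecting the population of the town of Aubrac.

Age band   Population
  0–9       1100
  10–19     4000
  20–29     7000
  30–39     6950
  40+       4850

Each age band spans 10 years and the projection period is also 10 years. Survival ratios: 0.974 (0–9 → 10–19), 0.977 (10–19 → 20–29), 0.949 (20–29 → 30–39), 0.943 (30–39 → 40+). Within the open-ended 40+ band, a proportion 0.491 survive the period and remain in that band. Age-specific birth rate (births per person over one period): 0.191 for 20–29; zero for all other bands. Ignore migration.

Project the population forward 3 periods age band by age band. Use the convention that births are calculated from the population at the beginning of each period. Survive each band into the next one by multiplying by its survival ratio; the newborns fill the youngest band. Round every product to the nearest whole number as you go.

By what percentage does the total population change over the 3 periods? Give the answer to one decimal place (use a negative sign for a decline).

Period 1.
Births: 7000 × 0.191 = 1337
10–19: 1100 × 0.974 = 1071
20–29: 4000 × 0.977 = 3908
30–39: 7000 × 0.949 = 6643
40+: 6950 × 0.943 + 4850 × 0.491 = 6554 + 2381 = 8935
→ [1337, 1071, 3908, 6643, 8935]
Period 2.
Births: 3908 × 0.191 = 746
10–19: 1337 × 0.974 = 1302
20–29: 1071 × 0.977 = 1046
30–39: 3908 × 0.949 = 3709
40+: 6643 × 0.943 + 8935 × 0.491 = 6264 + 4387 = 10651
→ [746, 1302, 1046, 3709, 10651]
Period 3.
Births: 1046 × 0.191 = 200
10–19: 746 × 0.974 = 727
20–29: 1302 × 0.977 = 1272
30–39: 1046 × 0.949 = 993
40+: 3709 × 0.943 + 10651 × 0.491 = 3498 + 5230 = 8728
→ [200, 727, 1272, 993, 8728]
Total: 23900 → 11920; change = -11980; percentage change = -50.1%

-50.1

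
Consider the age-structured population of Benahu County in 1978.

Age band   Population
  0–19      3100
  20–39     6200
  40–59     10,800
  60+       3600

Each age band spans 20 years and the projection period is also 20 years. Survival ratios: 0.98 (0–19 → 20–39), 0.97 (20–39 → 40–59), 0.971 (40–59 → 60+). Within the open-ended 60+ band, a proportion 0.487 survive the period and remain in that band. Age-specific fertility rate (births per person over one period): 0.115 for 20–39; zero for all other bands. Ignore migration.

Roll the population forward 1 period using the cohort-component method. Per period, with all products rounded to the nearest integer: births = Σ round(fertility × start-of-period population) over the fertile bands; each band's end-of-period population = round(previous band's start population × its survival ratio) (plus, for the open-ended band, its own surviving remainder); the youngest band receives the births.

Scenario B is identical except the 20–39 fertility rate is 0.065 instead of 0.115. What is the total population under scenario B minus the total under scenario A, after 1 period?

[period 1]
Births: 6200 × 0.115 = 713
20–39: 3100 × 0.98 = 3038
40–59: 6200 × 0.97 = 6014
60+: 10800 × 0.971 + 3600 × 0.487 = 10487 + 1753 = 12240
Giving 713 / 3038 / 6014 / 12240.
Scenario A total after 1 period: 22005
Scenario B projection —
[period 1]
Births: 6200 × 0.065 = 403
20–39: 3100 × 0.98 = 3038
40–59: 6200 × 0.97 = 6014
60+: 10800 × 0.971 + 3600 × 0.487 = 10487 + 1753 = 12240
Giving 403 / 3038 / 6014 / 12240.
Scenario B total after 1 period: 21695
Difference B − A = 21695 − 22005 = -310

-310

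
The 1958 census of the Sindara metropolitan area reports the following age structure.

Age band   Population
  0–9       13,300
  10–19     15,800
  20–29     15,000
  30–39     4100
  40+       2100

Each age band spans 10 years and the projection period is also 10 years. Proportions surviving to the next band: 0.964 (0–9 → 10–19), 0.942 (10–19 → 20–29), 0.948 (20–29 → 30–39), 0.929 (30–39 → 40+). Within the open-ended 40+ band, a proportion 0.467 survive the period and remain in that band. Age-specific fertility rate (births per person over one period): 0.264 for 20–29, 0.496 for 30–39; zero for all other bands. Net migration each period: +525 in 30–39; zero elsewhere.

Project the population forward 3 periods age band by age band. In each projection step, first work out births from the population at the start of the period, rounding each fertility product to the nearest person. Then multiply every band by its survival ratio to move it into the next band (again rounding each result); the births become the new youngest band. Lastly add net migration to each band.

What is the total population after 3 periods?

59740

Call the bands 1 to 5, youngest first.
Period 1.
Births: 15000 * 0.264 = 3960  |  4100 * 0.496 = 2034 → 5994
Band 2: 13300 * 0.964 = 12821
Band 3: 15800 * 0.942 = 14884
Band 4: 15000 * 0.948 = 14220
Band 5: 4100 * 0.929 + 2100 * 0.467 = 3809 + 981 = 4790
Net migration: Band 4 + 525 → 14745
Giving 5994 / 12821 / 14884 / 14745 / 4790.
Period 2.
Births: 14884 * 0.264 = 3929  |  14745 * 0.496 = 7314 → 11243
Band 2: 5994 * 0.964 = 5778
Band 3: 12821 * 0.942 = 12077
Band 4: 14884 * 0.948 = 14110
Band 5: 14745 * 0.929 + 4790 * 0.467 = 13698 + 2237 = 15935
Net migration: Band 4 + 525 → 14635
Giving 11243 / 5778 / 12077 / 14635 / 15935.
Period 3.
Births: 12077 * 0.264 = 3188  |  14635 * 0.496 = 7259 → 10447
Band 2: 11243 * 0.964 = 10838
Band 3: 5778 * 0.942 = 5443
Band 4: 12077 * 0.948 = 11449
Band 5: 14635 * 0.929 + 15935 * 0.467 = 13596 + 7442 = 21038
Net migration: Band 4 + 525 → 11974
Giving 10447 / 10838 / 5443 / 11974 / 21038.
Total after period 3: 10447 + 10838 + 5443 + 11974 + 21038 = 59740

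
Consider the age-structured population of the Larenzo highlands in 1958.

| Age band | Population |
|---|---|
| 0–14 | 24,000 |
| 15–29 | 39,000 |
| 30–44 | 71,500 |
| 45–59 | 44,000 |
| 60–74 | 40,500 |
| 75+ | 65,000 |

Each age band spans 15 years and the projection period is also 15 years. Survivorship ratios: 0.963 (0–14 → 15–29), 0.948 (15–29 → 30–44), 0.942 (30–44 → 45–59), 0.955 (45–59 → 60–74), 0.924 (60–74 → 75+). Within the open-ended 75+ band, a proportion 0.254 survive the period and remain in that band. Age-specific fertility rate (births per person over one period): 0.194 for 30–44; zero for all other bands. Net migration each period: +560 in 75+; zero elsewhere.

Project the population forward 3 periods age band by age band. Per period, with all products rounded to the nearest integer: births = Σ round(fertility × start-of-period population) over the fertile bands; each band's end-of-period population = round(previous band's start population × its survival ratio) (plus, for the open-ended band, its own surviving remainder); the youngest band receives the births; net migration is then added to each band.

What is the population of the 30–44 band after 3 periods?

(Groups numbered youngest = 1 to oldest = 6.)
Period 1.
Births: 71500 × 0.194 = 13871
Group 2: 24000 × 0.963 = 23112
Group 3: 39000 × 0.948 = 36972
Group 4: 71500 × 0.942 = 67353
Group 5: 44000 × 0.955 = 42020
Group 6: 40500 × 0.924 + 65000 × 0.254 = 37422 + 16510 = 53932
Net migration: Group 6 + 560 → 54492
Population now: 0–14=13871, 15–29=23112, 30–44=36972, 45–59=67353, 60–74=42020, 75+=54492
Period 2.
Births: 36972 × 0.194 = 7173
Group 2: 13871 × 0.963 = 13358
Group 3: 23112 × 0.948 = 21910
Group 4: 36972 × 0.942 = 34828
Group 5: 67353 × 0.955 = 64322
Group 6: 42020 × 0.924 + 54492 × 0.254 = 38826 + 13841 = 52667
Net migration: Group 6 + 560 → 53227
Population now: 0–14=7173, 15–29=13358, 30–44=21910, 45–59=34828, 60–74=64322, 75+=53227
Period 3.
Births: 21910 × 0.194 = 4251
Group 2: 7173 × 0.963 = 6908
Group 3: 13358 × 0.948 = 12663
Group 4: 21910 × 0.942 = 20639
Group 5: 34828 × 0.955 = 33261
Group 6: 64322 × 0.924 + 53227 × 0.254 = 59434 + 13520 = 72954
Net migration: Group 6 + 560 → 73514
Population now: 0–14=4251, 15–29=6908, 30–44=12663, 45–59=20639, 60–74=33261, 75+=73514

12663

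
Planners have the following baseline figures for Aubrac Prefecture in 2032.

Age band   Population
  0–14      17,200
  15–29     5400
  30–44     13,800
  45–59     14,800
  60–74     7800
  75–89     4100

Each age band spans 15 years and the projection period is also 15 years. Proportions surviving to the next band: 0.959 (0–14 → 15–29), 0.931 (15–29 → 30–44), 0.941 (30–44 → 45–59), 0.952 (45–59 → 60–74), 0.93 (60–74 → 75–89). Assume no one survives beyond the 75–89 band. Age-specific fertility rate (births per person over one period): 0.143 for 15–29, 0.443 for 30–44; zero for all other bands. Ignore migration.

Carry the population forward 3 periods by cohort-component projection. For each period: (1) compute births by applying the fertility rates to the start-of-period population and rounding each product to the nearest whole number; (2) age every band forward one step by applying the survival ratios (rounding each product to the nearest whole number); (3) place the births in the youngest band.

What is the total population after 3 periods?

48744

— Period 1 —
Births: 5400 * 0.143 = 772  |  13800 * 0.443 = 6113 ⇒ total 6885
15–29: 17200 * 0.959 = 16495
30–44: 5400 * 0.931 = 5027
45–59: 13800 * 0.941 = 12986
60–74: 14800 * 0.952 = 14090
75–89: 7800 * 0.93 = 7254
Giving 6885 / 16495 / 5027 / 12986 / 14090 / 7254.
— Period 2 —
Births: 16495 * 0.143 = 2359  |  5027 * 0.443 = 2227 ⇒ total 4586
15–29: 6885 * 0.959 = 6603
30–44: 16495 * 0.931 = 15357
45–59: 5027 * 0.941 = 4730
60–74: 12986 * 0.952 = 12363
75–89: 14090 * 0.93 = 13104
Giving 4586 / 6603 / 15357 / 4730 / 12363 / 13104.
— Period 3 —
Births: 6603 * 0.143 = 944  |  15357 * 0.443 = 6803 ⇒ total 7747
15–29: 4586 * 0.959 = 4398
30–44: 6603 * 0.931 = 6147
45–59: 15357 * 0.941 = 14451
60–74: 4730 * 0.952 = 4503
75–89: 12363 * 0.93 = 11498
Giving 7747 / 4398 / 6147 / 14451 / 4503 / 11498.
Total after period 3: 7747 + 4398 + 6147 + 14451 + 4503 + 11498 = 48744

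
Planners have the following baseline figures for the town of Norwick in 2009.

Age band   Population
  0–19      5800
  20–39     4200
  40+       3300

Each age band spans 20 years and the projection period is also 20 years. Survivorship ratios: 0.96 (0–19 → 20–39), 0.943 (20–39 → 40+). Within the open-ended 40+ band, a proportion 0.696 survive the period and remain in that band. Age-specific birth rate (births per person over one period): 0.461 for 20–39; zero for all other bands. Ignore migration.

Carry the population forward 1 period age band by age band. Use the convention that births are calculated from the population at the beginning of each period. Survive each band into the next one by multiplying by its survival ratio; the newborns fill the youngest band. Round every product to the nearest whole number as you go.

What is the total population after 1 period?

Call the bands 1 to 3, youngest first.
Period 1.
Births: 4200 × 0.461 = 1936
Band 2: 5800 × 0.96 = 5568
Band 3: 4200 × 0.943 + 3300 × 0.696 = 3961 + 2297 = 6258
Population now: 0–19=1936, 20–39=5568, 40+=6258
Total after period 1: 1936 + 5568 + 6258 = 13762

13762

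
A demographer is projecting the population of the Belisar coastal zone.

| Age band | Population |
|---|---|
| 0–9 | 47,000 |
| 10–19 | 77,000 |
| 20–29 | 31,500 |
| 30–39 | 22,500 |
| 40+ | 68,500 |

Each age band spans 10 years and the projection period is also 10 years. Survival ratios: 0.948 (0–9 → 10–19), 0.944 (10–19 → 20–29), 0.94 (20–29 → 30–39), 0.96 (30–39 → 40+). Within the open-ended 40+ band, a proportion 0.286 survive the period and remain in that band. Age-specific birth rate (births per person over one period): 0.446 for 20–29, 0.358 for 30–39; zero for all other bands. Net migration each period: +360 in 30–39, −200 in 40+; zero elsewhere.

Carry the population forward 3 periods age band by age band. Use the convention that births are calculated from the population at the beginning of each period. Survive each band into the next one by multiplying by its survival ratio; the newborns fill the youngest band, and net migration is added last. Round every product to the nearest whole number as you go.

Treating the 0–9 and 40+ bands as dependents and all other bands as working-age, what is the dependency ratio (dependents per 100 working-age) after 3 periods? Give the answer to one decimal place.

[period 1]
Births: 31500 × 0.446 = 14049 ; 22500 × 0.358 = 8055 → total 22104
10–19: 47000 × 0.948 = 44556
20–29: 77000 × 0.944 = 72688
30–39: 31500 × 0.94 = 29610
40+: 22500 × 0.96 + 68500 × 0.286 = 21600 + 19591 = 41191
Net migration: 30–39 + 360 → 29970; 40+ − 200 → 40991
→ [22104, 44556, 72688, 29970, 40991]
[period 2]
Births: 72688 × 0.446 = 32419 ; 29970 × 0.358 = 10729 → total 43148
10–19: 22104 × 0.948 = 20955
20–29: 44556 × 0.944 = 42061
30–39: 72688 × 0.94 = 68327
40+: 29970 × 0.96 + 40991 × 0.286 = 28771 + 11723 = 40494
Net migration: 30–39 + 360 → 68687; 40+ − 200 → 40294
→ [43148, 20955, 42061, 68687, 40294]
[period 3]
Births: 42061 × 0.446 = 18759 ; 68687 × 0.358 = 24590 → total 43349
10–19: 43148 × 0.948 = 40904
20–29: 20955 × 0.944 = 19782
30–39: 42061 × 0.94 = 39537
40+: 68687 × 0.96 + 40294 × 0.286 = 65940 + 11524 = 77464
Net migration: 30–39 + 360 → 39897; 40+ − 200 → 77264
→ [43349, 40904, 19782, 39897, 77264]
Dependents (band 0–9 + band 40+) = 43349 + 77264 = 120613; working-age = 100583; ratio = 120613/100583 × 100 = 119.9

119.9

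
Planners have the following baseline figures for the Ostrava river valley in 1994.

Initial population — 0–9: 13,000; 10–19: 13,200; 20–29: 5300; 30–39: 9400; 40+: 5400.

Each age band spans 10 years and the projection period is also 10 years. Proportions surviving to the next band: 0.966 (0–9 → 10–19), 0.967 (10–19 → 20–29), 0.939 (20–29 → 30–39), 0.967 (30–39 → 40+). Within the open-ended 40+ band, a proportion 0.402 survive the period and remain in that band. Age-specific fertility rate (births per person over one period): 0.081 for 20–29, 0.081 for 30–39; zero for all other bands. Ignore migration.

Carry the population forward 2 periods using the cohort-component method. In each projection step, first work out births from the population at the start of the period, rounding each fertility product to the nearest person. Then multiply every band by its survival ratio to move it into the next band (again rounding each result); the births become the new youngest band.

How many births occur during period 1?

Period 1:
Births: 5300 × 0.081 = 429 ; 9400 × 0.081 = 761 ⇒ total 1190
10–19: 13000 × 0.966 = 12558
20–29: 13200 × 0.967 = 12764
30–39: 5300 × 0.939 = 4977
40+: 9400 × 0.967 + 5400 × 0.402 = 9090 + 2171 = 11261
→ [1190, 12558, 12764, 4977, 11261]

1190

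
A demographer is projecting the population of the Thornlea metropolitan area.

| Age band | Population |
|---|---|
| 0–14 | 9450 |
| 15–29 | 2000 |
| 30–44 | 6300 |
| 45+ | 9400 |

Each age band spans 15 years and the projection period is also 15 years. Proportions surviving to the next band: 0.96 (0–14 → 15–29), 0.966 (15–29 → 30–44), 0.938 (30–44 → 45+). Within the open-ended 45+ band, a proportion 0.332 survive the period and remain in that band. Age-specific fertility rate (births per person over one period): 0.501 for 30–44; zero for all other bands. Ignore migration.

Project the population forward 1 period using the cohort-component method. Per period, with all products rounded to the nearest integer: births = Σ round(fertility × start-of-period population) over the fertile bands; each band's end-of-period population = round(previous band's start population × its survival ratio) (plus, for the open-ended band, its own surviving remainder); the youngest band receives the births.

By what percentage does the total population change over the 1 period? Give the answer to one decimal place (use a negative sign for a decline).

[period 1]
Births: 6300 × 0.501 = 3156
15–29: 9450 × 0.96 = 9072
30–44: 2000 × 0.966 = 1932
45+: 6300 × 0.938 + 9400 × 0.332 = 5909 + 3121 = 9030
Giving 3156 / 9072 / 1932 / 9030.
Total: 27150 → 23190; change = -3960; percentage change = -14.6%

-14.6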